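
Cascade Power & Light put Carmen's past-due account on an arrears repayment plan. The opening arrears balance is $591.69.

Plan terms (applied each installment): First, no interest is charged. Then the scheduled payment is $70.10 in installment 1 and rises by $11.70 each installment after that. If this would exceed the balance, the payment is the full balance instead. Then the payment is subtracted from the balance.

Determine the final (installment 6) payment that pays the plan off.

# | Opening | Payment | End bal
1 | $591.69 | $70.10 | $521.59
2 | $521.59 | $81.80 | $439.79
3 | $439.79 | $93.50 | $346.29
4 | $346.29 | $105.20 | $241.09
5 | $241.09 | $116.90 | $124.19
6 | $124.19 | $124.19 | $0.00

$124.19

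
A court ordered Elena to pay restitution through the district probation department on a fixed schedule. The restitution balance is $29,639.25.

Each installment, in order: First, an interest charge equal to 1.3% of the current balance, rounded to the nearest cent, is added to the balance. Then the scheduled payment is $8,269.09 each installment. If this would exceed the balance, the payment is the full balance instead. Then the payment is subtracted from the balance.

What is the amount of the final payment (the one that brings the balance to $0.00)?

$5,752.94

Installment 1: $29,639.25 +$385.31 interest = $30,024.56; pay $8,269.09 → $21,755.47
Installment 2: $21,755.47 +$282.82 interest = $22,038.29; pay $8,269.09 → $13,769.20
Installment 3: $13,769.20 +$179.00 interest = $13,948.20; pay $8,269.09 → $5,679.11
Installment 4: $5,679.11 +$73.83 interest = $5,752.94; pay $5,752.94 → $0.00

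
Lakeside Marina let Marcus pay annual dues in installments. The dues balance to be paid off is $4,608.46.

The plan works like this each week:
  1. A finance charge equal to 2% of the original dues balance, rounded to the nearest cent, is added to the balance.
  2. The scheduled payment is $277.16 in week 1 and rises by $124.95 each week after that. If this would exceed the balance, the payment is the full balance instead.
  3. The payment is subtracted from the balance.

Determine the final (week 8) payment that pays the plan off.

# | Opening | Interest | Payment | End bal
1 | $4,608.46 | $92.17 | $277.16 | $4,423.47
2 | $4,423.47 | $92.17 | $402.11 | $4,113.53
3 | $4,113.53 | $92.17 | $527.06 | $3,678.64
4 | $3,678.64 | $92.17 | $652.01 | $3,118.80
5 | $3,118.80 | $92.17 | $776.96 | $2,434.01
6 | $2,434.01 | $92.17 | $901.91 | $1,624.27
7 | $1,624.27 | $92.17 | $1,026.86 | $689.58
8 | $689.58 | $92.17 | $781.75 | $0.00

$781.75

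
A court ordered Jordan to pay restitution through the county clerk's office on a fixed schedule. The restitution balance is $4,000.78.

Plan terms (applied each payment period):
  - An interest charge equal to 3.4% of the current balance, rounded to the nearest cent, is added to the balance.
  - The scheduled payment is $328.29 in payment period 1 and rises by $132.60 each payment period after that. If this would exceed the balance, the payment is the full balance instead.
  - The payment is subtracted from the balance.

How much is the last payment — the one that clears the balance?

Payment period 1: opening $4,000.78; interest $136.03 → $4,136.81; payment $328.29; balance $3,808.52
Payment period 2: opening $3,808.52; interest $129.49 → $3,938.01; payment $460.89; balance $3,477.12
Payment period 3: opening $3,477.12; interest $118.22 → $3,595.34; payment $593.49; balance $3,001.85
Payment period 4: opening $3,001.85; interest $102.06 → $3,103.91; payment $726.09; balance $2,377.82
Payment period 5: opening $2,377.82; interest $80.85 → $2,458.67; payment $858.69; balance $1,599.98
Payment period 6: opening $1,599.98; interest $54.40 → $1,654.38; payment $991.29; balance $663.09
Payment period 7: opening $663.09; interest $22.55 → $685.64; payment $685.64; balance $0.00

$685.64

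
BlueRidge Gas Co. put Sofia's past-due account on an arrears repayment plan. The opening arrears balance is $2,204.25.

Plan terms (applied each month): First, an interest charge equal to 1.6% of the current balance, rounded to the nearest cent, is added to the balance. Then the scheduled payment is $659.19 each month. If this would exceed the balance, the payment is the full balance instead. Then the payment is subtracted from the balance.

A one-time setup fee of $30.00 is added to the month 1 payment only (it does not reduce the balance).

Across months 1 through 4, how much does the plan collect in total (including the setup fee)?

# | Opening | Interest | Payment | Fee | End bal
1 | $2,204.25 | $35.27 | $659.19 | $30.00 | $1,580.33
2 | $1,580.33 | $25.29 | $659.19 | — | $946.43
3 | $946.43 | $15.14 | $659.19 | — | $302.38
4 | $302.38 | $4.84 | $307.22 | — | $0.00
Total paid: $2,314.79

$2,314.79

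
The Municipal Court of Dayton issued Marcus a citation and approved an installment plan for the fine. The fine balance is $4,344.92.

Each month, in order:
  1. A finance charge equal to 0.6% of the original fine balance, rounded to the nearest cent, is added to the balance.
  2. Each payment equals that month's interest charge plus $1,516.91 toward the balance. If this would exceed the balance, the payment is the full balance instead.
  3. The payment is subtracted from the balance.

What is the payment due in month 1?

$1,542.98

Month 1: opening $4,344.92; interest $26.07 → $4,370.99; payment $1,542.98; balance $2,828.01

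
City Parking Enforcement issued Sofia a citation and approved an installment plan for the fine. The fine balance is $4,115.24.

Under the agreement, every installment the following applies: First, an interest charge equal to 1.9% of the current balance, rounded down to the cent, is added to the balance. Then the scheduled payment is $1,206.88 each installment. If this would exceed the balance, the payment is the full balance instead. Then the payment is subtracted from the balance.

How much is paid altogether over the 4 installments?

# | Opening | Interest | Payment | End bal
1 | $4,115.24 | $78.18 | $1,206.88 | $2,986.54
2 | $2,986.54 | $56.74 | $1,206.88 | $1,836.40
3 | $1,836.40 | $34.89 | $1,206.88 | $664.41
4 | $664.41 | $12.62 | $677.03 | $0.00
Total paid: $4,297.67

$4,297.67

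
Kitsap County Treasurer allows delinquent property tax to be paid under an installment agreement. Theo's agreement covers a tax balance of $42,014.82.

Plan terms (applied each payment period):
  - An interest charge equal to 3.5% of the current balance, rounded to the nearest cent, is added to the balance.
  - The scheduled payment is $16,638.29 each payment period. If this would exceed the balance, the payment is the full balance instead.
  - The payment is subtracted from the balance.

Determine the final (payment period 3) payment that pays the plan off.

$11,538.60

# | Opening | Interest | Payment | End bal
1 | $42,014.82 | $1,470.52 | $16,638.29 | $26,847.05
2 | $26,847.05 | $939.65 | $16,638.29 | $11,148.41
3 | $11,148.41 | $390.19 | $11,538.60 | $0.00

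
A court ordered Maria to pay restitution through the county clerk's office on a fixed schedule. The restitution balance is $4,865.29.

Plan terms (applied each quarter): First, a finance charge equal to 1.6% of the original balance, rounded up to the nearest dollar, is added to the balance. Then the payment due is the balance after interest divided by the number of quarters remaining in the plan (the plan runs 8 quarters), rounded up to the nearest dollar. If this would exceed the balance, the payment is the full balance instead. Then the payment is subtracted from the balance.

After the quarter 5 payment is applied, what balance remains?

Quarter 1: $4,865.29 +$78.00 interest = $4,943.29; pay $618.00 → $4,325.29
Quarter 2: $4,325.29 +$78.00 interest = $4,403.29; pay $630.00 → $3,773.29
Quarter 3: $3,773.29 +$78.00 interest = $3,851.29; pay $642.00 → $3,209.29
Quarter 4: $3,209.29 +$78.00 interest = $3,287.29; pay $658.00 → $2,629.29
Quarter 5: $2,629.29 +$78.00 interest = $2,707.29; pay $677.00 → $2,030.29

$2,030.29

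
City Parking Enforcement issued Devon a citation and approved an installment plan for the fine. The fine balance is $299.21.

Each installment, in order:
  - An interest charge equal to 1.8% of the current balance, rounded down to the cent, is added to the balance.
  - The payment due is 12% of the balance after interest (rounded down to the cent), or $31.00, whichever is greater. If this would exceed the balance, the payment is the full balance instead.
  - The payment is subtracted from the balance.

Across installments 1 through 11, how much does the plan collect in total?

$330.23

Installment 1: $299.21 +$5.38 interest = $304.59; pay $36.55 → $268.04
Installment 2: $268.04 +$4.82 interest = $272.86; pay $32.74 → $240.12
Installment 3: $240.12 +$4.32 interest = $244.44; pay $31.00 → $213.44
Installment 4: $213.44 +$3.84 interest = $217.28; pay $31.00 → $186.28
Installment 5: $186.28 +$3.35 interest = $189.63; pay $31.00 → $158.63
Installment 6: $158.63 +$2.85 interest = $161.48; pay $31.00 → $130.48
Installment 7: $130.48 +$2.34 interest = $132.82; pay $31.00 → $101.82
Installment 8: $101.82 +$1.83 interest = $103.65; pay $31.00 → $72.65
Installment 9: $72.65 +$1.30 interest = $73.95; pay $31.00 → $42.95
Installment 10: $42.95 +$0.77 interest = $43.72; pay $31.00 → $12.72
Installment 11: $12.72 +$0.22 interest = $12.94; pay $12.94 → $0.00
Total paid: $330.23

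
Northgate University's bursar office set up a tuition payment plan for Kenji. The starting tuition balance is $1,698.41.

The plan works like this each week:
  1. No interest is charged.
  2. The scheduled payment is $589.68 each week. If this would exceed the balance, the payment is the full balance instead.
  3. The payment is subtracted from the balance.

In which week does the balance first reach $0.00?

3

Week 1: $1,698.41 − $589.68 → $1,108.73
Week 2: $1,108.73 − $589.68 → $519.05
Week 3: $519.05 − $519.05 → $0.00
Balance reaches $0.00 in week 3.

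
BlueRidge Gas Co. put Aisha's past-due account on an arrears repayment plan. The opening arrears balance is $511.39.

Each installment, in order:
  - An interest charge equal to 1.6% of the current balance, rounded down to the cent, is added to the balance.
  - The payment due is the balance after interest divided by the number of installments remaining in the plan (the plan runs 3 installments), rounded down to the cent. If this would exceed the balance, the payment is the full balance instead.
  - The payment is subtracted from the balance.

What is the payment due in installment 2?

Installment 1: opening $511.39; interest $8.18 → $519.57; payment $173.19; balance $346.38
Installment 2: opening $346.38; interest $5.54 → $351.92; payment $175.96; balance $175.96

$175.96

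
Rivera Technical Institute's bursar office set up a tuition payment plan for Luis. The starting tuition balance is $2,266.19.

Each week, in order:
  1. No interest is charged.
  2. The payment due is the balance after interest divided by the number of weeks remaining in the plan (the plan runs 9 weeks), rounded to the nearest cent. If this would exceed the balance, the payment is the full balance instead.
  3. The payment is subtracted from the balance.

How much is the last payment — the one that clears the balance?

Week 1: $2,266.19 − $251.80 → $2,014.39
Week 2: $2,014.39 − $251.80 → $1,762.59
Week 3: $1,762.59 − $251.80 → $1,510.79
Week 4: $1,510.79 − $251.80 → $1,258.99
Week 5: $1,258.99 − $251.80 → $1,007.19
Week 6: $1,007.19 − $251.80 → $755.39
Week 7: $755.39 − $251.80 → $503.59
Week 8: $503.59 − $251.80 → $251.79
Week 9: $251.79 − $251.79 → $0.00

$251.79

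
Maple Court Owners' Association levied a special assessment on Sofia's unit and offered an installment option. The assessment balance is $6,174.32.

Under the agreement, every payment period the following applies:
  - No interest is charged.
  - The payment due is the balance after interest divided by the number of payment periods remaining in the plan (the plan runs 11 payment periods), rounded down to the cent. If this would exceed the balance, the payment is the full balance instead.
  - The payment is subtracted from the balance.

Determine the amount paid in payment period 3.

$561.30

Payment period 1: opening $6,174.32; payment $561.30; balance $5,613.02
Payment period 2: opening $5,613.02; payment $561.30; balance $5,051.72
Payment period 3: opening $5,051.72; payment $561.30; balance $4,490.42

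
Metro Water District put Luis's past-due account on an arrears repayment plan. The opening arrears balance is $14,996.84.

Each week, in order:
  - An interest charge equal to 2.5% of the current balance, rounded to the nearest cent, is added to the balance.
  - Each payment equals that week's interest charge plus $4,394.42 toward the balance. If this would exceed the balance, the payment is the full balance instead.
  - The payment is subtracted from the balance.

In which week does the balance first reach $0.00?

Week 1: $14,996.84 +$374.92 interest = $15,371.76; pay $4,769.34 → $10,602.42
Week 2: $10,602.42 +$265.06 interest = $10,867.48; pay $4,659.48 → $6,208.00
Week 3: $6,208.00 +$155.20 interest = $6,363.20; pay $4,549.62 → $1,813.58
Week 4: $1,813.58 +$45.34 interest = $1,858.92; pay $1,858.92 → $0.00
Balance reaches $0.00 in week 4.

4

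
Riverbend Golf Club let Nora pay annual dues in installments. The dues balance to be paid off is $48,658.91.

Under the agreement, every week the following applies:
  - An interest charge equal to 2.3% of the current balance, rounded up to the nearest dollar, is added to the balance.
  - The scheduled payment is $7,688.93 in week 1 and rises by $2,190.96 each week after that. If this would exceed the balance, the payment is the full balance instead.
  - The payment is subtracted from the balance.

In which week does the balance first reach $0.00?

# | Opening | Interest | Payment | End bal
1 | $48,658.91 | $1,120.00 | $7,688.93 | $42,089.98
2 | $42,089.98 | $969.00 | $9,879.89 | $33,179.09
3 | $33,179.09 | $764.00 | $12,070.85 | $21,872.24
4 | $21,872.24 | $504.00 | $14,261.81 | $8,114.43
5 | $8,114.43 | $187.00 | $8,301.43 | $0.00
Balance reaches $0.00 in week 5.

5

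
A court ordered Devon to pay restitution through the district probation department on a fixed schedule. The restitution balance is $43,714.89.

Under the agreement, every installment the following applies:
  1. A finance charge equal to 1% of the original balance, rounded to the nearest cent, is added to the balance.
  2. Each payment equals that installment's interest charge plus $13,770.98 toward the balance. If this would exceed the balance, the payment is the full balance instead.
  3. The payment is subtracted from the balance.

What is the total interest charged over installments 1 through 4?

Installment 1: $43,714.89 +$437.15 interest = $44,152.04; pay $14,208.13 → $29,943.91
Installment 2: $29,943.91 +$437.15 interest = $30,381.06; pay $14,208.13 → $16,172.93
Installment 3: $16,172.93 +$437.15 interest = $16,610.08; pay $14,208.13 → $2,401.95
Installment 4: $2,401.95 +$437.15 interest = $2,839.10; pay $2,839.10 → $0.00
Total interest: $437.15 + $437.15 + $437.15 + $437.15 = $1,748.60

$1,748.60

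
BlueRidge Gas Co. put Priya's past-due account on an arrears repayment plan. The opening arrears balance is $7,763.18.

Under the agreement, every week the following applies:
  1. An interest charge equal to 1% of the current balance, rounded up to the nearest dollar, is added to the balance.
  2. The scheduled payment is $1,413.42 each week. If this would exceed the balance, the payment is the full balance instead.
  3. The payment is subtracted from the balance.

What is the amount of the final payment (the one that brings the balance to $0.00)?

$962.08

# | Opening | Interest | Payment | End bal
1 | $7,763.18 | $78.00 | $1,413.42 | $6,427.76
2 | $6,427.76 | $65.00 | $1,413.42 | $5,079.34
3 | $5,079.34 | $51.00 | $1,413.42 | $3,716.92
4 | $3,716.92 | $38.00 | $1,413.42 | $2,341.50
5 | $2,341.50 | $24.00 | $1,413.42 | $952.08
6 | $952.08 | $10.00 | $962.08 | $0.00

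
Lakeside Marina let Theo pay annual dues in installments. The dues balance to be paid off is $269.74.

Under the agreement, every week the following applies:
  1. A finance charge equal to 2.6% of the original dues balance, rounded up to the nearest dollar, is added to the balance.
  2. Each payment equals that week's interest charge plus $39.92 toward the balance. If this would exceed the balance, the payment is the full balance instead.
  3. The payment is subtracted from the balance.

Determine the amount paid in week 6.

$47.92

# | Opening | Interest | Payment | End bal
1 | $269.74 | $8.00 | $47.92 | $229.82
2 | $229.82 | $8.00 | $47.92 | $189.90
3 | $189.90 | $8.00 | $47.92 | $149.98
4 | $149.98 | $8.00 | $47.92 | $110.06
5 | $110.06 | $8.00 | $47.92 | $70.14
6 | $70.14 | $8.00 | $47.92 | $30.22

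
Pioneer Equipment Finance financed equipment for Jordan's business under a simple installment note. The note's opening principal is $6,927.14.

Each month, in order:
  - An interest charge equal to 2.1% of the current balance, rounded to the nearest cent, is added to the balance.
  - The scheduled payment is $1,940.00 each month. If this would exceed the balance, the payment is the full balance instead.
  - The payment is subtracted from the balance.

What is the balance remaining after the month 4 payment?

Month 1: opening $6,927.14; interest $145.47 → $7,072.61; payment $1,940.00; balance $5,132.61
Month 2: opening $5,132.61; interest $107.78 → $5,240.39; payment $1,940.00; balance $3,300.39
Month 3: opening $3,300.39; interest $69.31 → $3,369.70; payment $1,940.00; balance $1,429.70
Month 4: opening $1,429.70; interest $30.02 → $1,459.72; payment $1,459.72; balance $0.00

$0.00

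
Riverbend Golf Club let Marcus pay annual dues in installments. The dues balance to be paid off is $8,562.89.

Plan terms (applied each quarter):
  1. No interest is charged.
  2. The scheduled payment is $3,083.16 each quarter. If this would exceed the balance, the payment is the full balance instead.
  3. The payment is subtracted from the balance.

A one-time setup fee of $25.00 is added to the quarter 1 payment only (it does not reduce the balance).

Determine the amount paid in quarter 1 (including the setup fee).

Quarter 1: opening $8,562.89; payment $3,083.16 (+ $25.00 fee); balance $5,479.73

$3,108.16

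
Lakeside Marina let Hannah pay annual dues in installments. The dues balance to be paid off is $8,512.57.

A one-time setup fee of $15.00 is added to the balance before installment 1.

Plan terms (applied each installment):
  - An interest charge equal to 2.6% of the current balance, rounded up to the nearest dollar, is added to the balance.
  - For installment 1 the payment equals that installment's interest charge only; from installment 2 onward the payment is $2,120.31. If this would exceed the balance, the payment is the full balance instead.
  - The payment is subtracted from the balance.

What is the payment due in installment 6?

$650.33

# | Opening | Interest | Payment | End bal
1 | $8,527.57 | $222.00 | $222.00 | $8,527.57
2 | $8,527.57 | $222.00 | $2,120.31 | $6,629.26
3 | $6,629.26 | $173.00 | $2,120.31 | $4,681.95
4 | $4,681.95 | $122.00 | $2,120.31 | $2,683.64
5 | $2,683.64 | $70.00 | $2,120.31 | $633.33
6 | $633.33 | $17.00 | $650.33 | $0.00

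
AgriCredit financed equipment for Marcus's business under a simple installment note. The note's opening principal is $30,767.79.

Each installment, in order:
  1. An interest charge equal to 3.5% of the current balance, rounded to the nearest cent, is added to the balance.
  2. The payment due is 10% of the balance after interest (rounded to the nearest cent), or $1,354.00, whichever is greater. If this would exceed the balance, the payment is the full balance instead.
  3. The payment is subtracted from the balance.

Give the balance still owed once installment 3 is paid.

$24,868.22

Installment 1: opening $30,767.79; interest $1,076.87 → $31,844.66; payment $3,184.47; balance $28,660.19
Installment 2: opening $28,660.19; interest $1,003.11 → $29,663.30; payment $2,966.33; balance $26,696.97
Installment 3: opening $26,696.97; interest $934.39 → $27,631.36; payment $2,763.14; balance $24,868.22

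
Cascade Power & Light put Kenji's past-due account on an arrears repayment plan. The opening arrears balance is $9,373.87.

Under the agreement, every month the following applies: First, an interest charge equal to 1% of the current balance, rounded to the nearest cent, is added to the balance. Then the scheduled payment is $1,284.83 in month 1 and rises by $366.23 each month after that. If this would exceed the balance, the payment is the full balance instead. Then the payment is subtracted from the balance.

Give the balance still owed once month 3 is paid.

$4,662.40

Month 1: opening $9,373.87; interest $93.74 → $9,467.61; payment $1,284.83; balance $8,182.78
Month 2: opening $8,182.78; interest $81.83 → $8,264.61; payment $1,651.06; balance $6,613.55
Month 3: opening $6,613.55; interest $66.14 → $6,679.69; payment $2,017.29; balance $4,662.40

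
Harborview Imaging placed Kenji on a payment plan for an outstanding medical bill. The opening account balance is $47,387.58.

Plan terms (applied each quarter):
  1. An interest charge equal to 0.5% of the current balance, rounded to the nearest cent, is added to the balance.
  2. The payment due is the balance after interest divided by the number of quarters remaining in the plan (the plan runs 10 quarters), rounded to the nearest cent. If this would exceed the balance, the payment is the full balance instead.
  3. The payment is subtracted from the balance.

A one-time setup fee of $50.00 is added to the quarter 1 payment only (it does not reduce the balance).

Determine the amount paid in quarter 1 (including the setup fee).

$4,812.45

Quarter 1: $47,387.58 +$236.94 interest = $47,624.52; pay $4,762.45 (+ $50.00 fee) → $42,862.07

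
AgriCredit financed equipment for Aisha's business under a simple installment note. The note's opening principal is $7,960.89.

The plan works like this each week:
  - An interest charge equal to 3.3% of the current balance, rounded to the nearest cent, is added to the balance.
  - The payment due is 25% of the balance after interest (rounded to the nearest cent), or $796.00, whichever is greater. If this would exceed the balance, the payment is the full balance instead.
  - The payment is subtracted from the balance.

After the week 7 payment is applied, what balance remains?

$693.95

# | Opening | Interest | Payment | End bal
1 | $7,960.89 | $262.71 | $2,055.90 | $6,167.70
2 | $6,167.70 | $203.53 | $1,592.81 | $4,778.42
3 | $4,778.42 | $157.69 | $1,234.03 | $3,702.08
4 | $3,702.08 | $122.17 | $956.06 | $2,868.19
5 | $2,868.19 | $94.65 | $796.00 | $2,166.84
6 | $2,166.84 | $71.51 | $796.00 | $1,442.35
7 | $1,442.35 | $47.60 | $796.00 | $693.95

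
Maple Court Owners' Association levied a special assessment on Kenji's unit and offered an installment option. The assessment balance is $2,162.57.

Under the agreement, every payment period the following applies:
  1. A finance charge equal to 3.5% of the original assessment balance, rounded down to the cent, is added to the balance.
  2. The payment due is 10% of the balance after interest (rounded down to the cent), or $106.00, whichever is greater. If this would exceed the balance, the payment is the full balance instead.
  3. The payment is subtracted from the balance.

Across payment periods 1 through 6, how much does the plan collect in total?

$1,148.21

Payment period 1: $2,162.57 +$75.68 interest = $2,238.25; pay $223.82 → $2,014.43
Payment period 2: $2,014.43 +$75.68 interest = $2,090.11; pay $209.01 → $1,881.10
Payment period 3: $1,881.10 +$75.68 interest = $1,956.78; pay $195.67 → $1,761.11
Payment period 4: $1,761.11 +$75.68 interest = $1,836.79; pay $183.67 → $1,653.12
Payment period 5: $1,653.12 +$75.68 interest = $1,728.80; pay $172.88 → $1,555.92
Payment period 6: $1,555.92 +$75.68 interest = $1,631.60; pay $163.16 → $1,468.44
Total paid: $1,148.21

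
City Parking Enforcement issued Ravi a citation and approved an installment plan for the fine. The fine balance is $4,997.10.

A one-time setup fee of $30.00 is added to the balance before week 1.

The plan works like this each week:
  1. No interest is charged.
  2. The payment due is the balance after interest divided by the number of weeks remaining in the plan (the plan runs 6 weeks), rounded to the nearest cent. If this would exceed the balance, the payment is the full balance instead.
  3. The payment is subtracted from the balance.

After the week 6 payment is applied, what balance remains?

Week 1: opening $5,027.10; payment $837.85; balance $4,189.25
Week 2: opening $4,189.25; payment $837.85; balance $3,351.40
Week 3: opening $3,351.40; payment $837.85; balance $2,513.55
Week 4: opening $2,513.55; payment $837.85; balance $1,675.70
Week 5: opening $1,675.70; payment $837.85; balance $837.85
Week 6: opening $837.85; payment $837.85; balance $0.00

$0.00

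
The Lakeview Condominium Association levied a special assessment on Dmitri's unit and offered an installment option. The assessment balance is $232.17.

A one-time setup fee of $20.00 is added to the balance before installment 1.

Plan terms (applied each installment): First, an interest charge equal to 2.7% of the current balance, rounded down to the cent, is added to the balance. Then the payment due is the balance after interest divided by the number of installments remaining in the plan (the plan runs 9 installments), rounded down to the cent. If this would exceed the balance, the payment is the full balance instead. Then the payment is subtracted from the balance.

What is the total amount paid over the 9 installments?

Installment 1: $252.17 +$6.80 interest = $258.97; pay $28.77 → $230.20
Installment 2: $230.20 +$6.21 interest = $236.41; pay $29.55 → $206.86
Installment 3: $206.86 +$5.58 interest = $212.44; pay $30.34 → $182.10
Installment 4: $182.10 +$4.91 interest = $187.01; pay $31.16 → $155.85
Installment 5: $155.85 +$4.20 interest = $160.05; pay $32.01 → $128.04
Installment 6: $128.04 +$3.45 interest = $131.49; pay $32.87 → $98.62
Installment 7: $98.62 +$2.66 interest = $101.28; pay $33.76 → $67.52
Installment 8: $67.52 +$1.82 interest = $69.34; pay $34.67 → $34.67
Installment 9: $34.67 +$0.93 interest = $35.60; pay $35.60 → $0.00
Total paid: $288.73

$288.73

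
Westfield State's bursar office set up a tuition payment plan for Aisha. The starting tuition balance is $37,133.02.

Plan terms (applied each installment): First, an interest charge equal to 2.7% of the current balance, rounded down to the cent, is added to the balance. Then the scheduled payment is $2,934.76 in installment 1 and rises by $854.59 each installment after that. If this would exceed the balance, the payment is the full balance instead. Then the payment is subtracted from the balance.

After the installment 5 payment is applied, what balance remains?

Installment 1: $37,133.02 +$1,002.59 interest = $38,135.61; pay $2,934.76 → $35,200.85
Installment 2: $35,200.85 +$950.42 interest = $36,151.27; pay $3,789.35 → $32,361.92
Installment 3: $32,361.92 +$873.77 interest = $33,235.69; pay $4,643.94 → $28,591.75
Installment 4: $28,591.75 +$771.97 interest = $29,363.72; pay $5,498.53 → $23,865.19
Installment 5: $23,865.19 +$644.36 interest = $24,509.55; pay $6,353.12 → $18,156.43

$18,156.43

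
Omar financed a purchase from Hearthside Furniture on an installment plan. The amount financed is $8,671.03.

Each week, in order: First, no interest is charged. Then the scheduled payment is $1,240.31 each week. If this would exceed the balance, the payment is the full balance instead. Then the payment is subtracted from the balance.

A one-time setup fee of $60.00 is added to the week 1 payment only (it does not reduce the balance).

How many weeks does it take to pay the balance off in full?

Week 1: $8,671.03 − $1,240.31 (+ $60.00 fee) → $7,430.72
Week 2: $7,430.72 − $1,240.31 → $6,190.41
Week 3: $6,190.41 − $1,240.31 → $4,950.10
Week 4: $4,950.10 − $1,240.31 → $3,709.79
Week 5: $3,709.79 − $1,240.31 → $2,469.48
Week 6: $2,469.48 − $1,240.31 → $1,229.17
Week 7: $1,229.17 − $1,229.17 → $0.00
Balance reaches $0.00 in week 7.

7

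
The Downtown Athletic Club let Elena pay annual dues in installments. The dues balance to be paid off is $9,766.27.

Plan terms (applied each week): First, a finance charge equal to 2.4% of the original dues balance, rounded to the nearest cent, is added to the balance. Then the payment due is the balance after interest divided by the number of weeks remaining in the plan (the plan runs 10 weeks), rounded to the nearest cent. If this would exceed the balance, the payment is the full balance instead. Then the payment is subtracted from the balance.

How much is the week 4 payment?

Week 1: opening $9,766.27; interest $234.39 → $10,000.66; payment $1,000.07; balance $9,000.59
Week 2: opening $9,000.59; interest $234.39 → $9,234.98; payment $1,026.11; balance $8,208.87
Week 3: opening $8,208.87; interest $234.39 → $8,443.26; payment $1,055.41; balance $7,387.85
Week 4: opening $7,387.85; interest $234.39 → $7,622.24; payment $1,088.89; balance $6,533.35

$1,088.89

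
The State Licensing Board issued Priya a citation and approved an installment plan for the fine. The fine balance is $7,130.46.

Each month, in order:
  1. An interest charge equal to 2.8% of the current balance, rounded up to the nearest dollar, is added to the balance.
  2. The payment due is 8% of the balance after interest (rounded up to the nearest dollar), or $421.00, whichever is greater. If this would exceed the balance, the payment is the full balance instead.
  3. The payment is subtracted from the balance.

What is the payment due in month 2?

Month 1: $7,130.46 +$200.00 interest = $7,330.46; pay $587.00 → $6,743.46
Month 2: $6,743.46 +$189.00 interest = $6,932.46; pay $555.00 → $6,377.46

$555.00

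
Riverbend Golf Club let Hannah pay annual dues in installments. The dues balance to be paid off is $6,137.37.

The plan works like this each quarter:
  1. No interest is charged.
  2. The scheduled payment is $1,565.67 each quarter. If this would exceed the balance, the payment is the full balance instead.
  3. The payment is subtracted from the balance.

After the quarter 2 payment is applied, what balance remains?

Quarter 1: opening $6,137.37; payment $1,565.67; balance $4,571.70
Quarter 2: opening $4,571.70; payment $1,565.67; balance $3,006.03

$3,006.03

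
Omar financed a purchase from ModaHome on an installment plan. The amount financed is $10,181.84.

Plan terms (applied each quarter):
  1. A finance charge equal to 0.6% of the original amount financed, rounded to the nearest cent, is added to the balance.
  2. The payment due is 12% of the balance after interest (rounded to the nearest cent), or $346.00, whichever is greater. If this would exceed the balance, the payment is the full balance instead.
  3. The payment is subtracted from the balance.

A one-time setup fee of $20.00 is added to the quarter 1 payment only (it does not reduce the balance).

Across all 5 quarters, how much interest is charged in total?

Quarter 1: opening $10,181.84; interest $61.09 → $10,242.93; payment $1,229.15 (+ $20.00 fee); balance $9,013.78
Quarter 2: opening $9,013.78; interest $61.09 → $9,074.87; payment $1,088.98; balance $7,985.89
Quarter 3: opening $7,985.89; interest $61.09 → $8,046.98; payment $965.64; balance $7,081.34
Quarter 4: opening $7,081.34; interest $61.09 → $7,142.43; payment $857.09; balance $6,285.34
Quarter 5: opening $6,285.34; interest $61.09 → $6,346.43; payment $761.57; balance $5,584.86
Total interest: $61.09 + $61.09 + $61.09 + $61.09 + $61.09 = $305.45

$305.45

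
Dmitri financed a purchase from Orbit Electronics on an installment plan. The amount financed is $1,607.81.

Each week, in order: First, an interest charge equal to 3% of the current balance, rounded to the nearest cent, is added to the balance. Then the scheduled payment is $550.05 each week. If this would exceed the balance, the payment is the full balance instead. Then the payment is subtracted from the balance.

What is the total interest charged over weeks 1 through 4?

$100.78

Week 1: opening $1,607.81; interest $48.23 → $1,656.04; payment $550.05; balance $1,105.99
Week 2: opening $1,105.99; interest $33.18 → $1,139.17; payment $550.05; balance $589.12
Week 3: opening $589.12; interest $17.67 → $606.79; payment $550.05; balance $56.74
Week 4: opening $56.74; interest $1.70 → $58.44; payment $58.44; balance $0.00
Total interest: $48.23 + $33.18 + $17.67 + $1.70 = $100.78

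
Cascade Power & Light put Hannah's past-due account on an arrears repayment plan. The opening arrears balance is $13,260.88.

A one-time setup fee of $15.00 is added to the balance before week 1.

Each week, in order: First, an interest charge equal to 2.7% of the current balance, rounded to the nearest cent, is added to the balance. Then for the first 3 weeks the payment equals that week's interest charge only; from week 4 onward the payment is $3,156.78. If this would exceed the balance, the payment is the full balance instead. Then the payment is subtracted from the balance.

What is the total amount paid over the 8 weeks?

Week 1: opening $13,275.88; interest $358.45 → $13,634.33; payment $358.45; balance $13,275.88
Week 2: opening $13,275.88; interest $358.45 → $13,634.33; payment $358.45; balance $13,275.88
Week 3: opening $13,275.88; interest $358.45 → $13,634.33; payment $358.45; balance $13,275.88
Week 4: opening $13,275.88; interest $358.45 → $13,634.33; payment $3,156.78; balance $10,477.55
Week 5: opening $10,477.55; interest $282.89 → $10,760.44; payment $3,156.78; balance $7,603.66
Week 6: opening $7,603.66; interest $205.30 → $7,808.96; payment $3,156.78; balance $4,652.18
Week 7: opening $4,652.18; interest $125.61 → $4,777.79; payment $3,156.78; balance $1,621.01
Week 8: opening $1,621.01; interest $43.77 → $1,664.78; payment $1,664.78; balance $0.00
Total paid: $15,367.25

$15,367.25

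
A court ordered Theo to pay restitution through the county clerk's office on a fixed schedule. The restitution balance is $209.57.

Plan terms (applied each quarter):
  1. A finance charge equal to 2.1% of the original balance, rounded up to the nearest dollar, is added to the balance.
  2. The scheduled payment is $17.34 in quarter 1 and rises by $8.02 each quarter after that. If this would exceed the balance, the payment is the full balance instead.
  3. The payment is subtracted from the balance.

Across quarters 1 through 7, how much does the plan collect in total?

$244.57

Quarter 1: opening $209.57; interest $5.00 → $214.57; payment $17.34; balance $197.23
Quarter 2: opening $197.23; interest $5.00 → $202.23; payment $25.36; balance $176.87
Quarter 3: opening $176.87; interest $5.00 → $181.87; payment $33.38; balance $148.49
Quarter 4: opening $148.49; interest $5.00 → $153.49; payment $41.40; balance $112.09
Quarter 5: opening $112.09; interest $5.00 → $117.09; payment $49.42; balance $67.67
Quarter 6: opening $67.67; interest $5.00 → $72.67; payment $57.44; balance $15.23
Quarter 7: opening $15.23; interest $5.00 → $20.23; payment $20.23; balance $0.00
Total paid: $244.57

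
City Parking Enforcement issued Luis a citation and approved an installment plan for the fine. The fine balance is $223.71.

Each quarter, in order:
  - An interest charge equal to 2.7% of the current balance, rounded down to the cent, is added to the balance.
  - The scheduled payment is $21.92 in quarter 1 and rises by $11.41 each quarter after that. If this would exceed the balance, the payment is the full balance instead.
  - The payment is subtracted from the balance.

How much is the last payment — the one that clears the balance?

$23.28

Quarter 1: $223.71 +$6.04 interest = $229.75; pay $21.92 → $207.83
Quarter 2: $207.83 +$5.61 interest = $213.44; pay $33.33 → $180.11
Quarter 3: $180.11 +$4.86 interest = $184.97; pay $44.74 → $140.23
Quarter 4: $140.23 +$3.78 interest = $144.01; pay $56.15 → $87.86
Quarter 5: $87.86 +$2.37 interest = $90.23; pay $67.56 → $22.67
Quarter 6: $22.67 +$0.61 interest = $23.28; pay $23.28 → $0.00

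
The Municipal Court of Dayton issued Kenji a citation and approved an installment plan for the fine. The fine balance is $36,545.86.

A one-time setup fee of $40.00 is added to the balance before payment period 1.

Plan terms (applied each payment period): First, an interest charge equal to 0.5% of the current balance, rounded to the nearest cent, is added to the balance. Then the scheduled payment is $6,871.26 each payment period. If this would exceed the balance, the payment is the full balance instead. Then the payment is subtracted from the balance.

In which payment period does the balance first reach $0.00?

6

Payment period 1: opening $36,585.86; interest $182.93 → $36,768.79; payment $6,871.26; balance $29,897.53
Payment period 2: opening $29,897.53; interest $149.49 → $30,047.02; payment $6,871.26; balance $23,175.76
Payment period 3: opening $23,175.76; interest $115.88 → $23,291.64; payment $6,871.26; balance $16,420.38
Payment period 4: opening $16,420.38; interest $82.10 → $16,502.48; payment $6,871.26; balance $9,631.22
Payment period 5: opening $9,631.22; interest $48.16 → $9,679.38; payment $6,871.26; balance $2,808.12
Payment period 6: opening $2,808.12; interest $14.04 → $2,822.16; payment $2,822.16; balance $0.00
Balance reaches $0.00 in payment period 6.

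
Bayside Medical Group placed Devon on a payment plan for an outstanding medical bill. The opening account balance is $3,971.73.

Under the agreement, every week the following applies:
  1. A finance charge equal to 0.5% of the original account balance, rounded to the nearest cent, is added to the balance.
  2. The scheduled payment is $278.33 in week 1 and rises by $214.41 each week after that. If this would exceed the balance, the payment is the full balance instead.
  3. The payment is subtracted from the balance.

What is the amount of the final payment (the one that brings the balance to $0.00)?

Week 1: opening $3,971.73; interest $19.86 → $3,991.59; payment $278.33; balance $3,713.26
Week 2: opening $3,713.26; interest $19.86 → $3,733.12; payment $492.74; balance $3,240.38
Week 3: opening $3,240.38; interest $19.86 → $3,260.24; payment $707.15; balance $2,553.09
Week 4: opening $2,553.09; interest $19.86 → $2,572.95; payment $921.56; balance $1,651.39
Week 5: opening $1,651.39; interest $19.86 → $1,671.25; payment $1,135.97; balance $535.28
Week 6: opening $535.28; interest $19.86 → $555.14; payment $555.14; balance $0.00

$555.14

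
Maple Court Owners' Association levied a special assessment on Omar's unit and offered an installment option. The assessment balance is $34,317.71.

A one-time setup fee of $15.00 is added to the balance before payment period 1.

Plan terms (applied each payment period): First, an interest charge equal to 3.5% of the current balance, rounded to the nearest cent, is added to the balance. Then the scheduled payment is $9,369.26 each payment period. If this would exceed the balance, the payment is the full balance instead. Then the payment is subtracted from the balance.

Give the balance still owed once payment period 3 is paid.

Payment period 1: opening $34,332.71; interest $1,201.64 → $35,534.35; payment $9,369.26; balance $26,165.09
Payment period 2: opening $26,165.09; interest $915.78 → $27,080.87; payment $9,369.26; balance $17,711.61
Payment period 3: opening $17,711.61; interest $619.91 → $18,331.52; payment $9,369.26; balance $8,962.26

$8,962.26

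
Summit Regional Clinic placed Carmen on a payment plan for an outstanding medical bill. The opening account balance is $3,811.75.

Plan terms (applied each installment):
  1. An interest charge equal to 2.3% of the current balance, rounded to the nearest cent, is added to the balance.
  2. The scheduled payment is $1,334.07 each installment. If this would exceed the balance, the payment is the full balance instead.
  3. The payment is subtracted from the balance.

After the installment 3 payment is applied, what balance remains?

$0.00

Installment 1: $3,811.75 +$87.67 interest = $3,899.42; pay $1,334.07 → $2,565.35
Installment 2: $2,565.35 +$59.00 interest = $2,624.35; pay $1,334.07 → $1,290.28
Installment 3: $1,290.28 +$29.68 interest = $1,319.96; pay $1,319.96 → $0.00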